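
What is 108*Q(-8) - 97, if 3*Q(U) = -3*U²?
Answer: -7009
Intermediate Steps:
Q(U) = -U² (Q(U) = (-3*U²)/3 = -U²)
108*Q(-8) - 97 = 108*(-1*(-8)²) - 97 = 108*(-1*64) - 97 = 108*(-64) - 97 = -6912 - 97 = -7009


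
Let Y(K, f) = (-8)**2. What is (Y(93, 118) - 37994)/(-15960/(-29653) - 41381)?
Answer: 1124738290/1227054833 ≈ 0.91662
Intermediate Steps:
Y(K, f) = 64
(Y(93, 118) - 37994)/(-15960/(-29653) - 41381) = (64 - 37994)/(-15960/(-29653) - 41381) = -37930/(-15960*(-1/29653) - 41381) = -37930/(15960/29653 - 41381) = -37930/(-1227054833/29653) = -37930*(-29653/1227054833) = 1124738290/1227054833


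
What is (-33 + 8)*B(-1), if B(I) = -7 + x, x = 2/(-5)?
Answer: 185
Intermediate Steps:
x = -⅖ (x = 2*(-⅕) = -⅖ ≈ -0.40000)
B(I) = -37/5 (B(I) = -7 - ⅖ = -37/5)
(-33 + 8)*B(-1) = (-33 + 8)*(-37/5) = -25*(-37/5) = 185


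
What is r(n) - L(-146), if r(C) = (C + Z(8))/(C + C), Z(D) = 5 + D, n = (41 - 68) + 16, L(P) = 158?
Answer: -1739/11 ≈ -158.09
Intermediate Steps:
n = -11 (n = -27 + 16 = -11)
r(C) = (13 + C)/(2*C) (r(C) = (C + (5 + 8))/(C + C) = (C + 13)/((2*C)) = (13 + C)*(1/(2*C)) = (13 + C)/(2*C))
r(n) - L(-146) = (½)*(13 - 11)/(-11) - 1*158 = (½)*(-1/11)*2 - 158 = -1/11 - 158 = -1739/11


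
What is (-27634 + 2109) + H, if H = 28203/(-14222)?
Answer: -363044753/14222 ≈ -25527.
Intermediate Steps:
H = -28203/14222 (H = 28203*(-1/14222) = -28203/14222 ≈ -1.9831)
(-27634 + 2109) + H = (-27634 + 2109) - 28203/14222 = -25525 - 28203/14222 = -363044753/14222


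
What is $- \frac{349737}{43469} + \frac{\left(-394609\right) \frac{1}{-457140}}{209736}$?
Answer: $- \frac{33532317008685859}{4167751864073760} \approx -8.0457$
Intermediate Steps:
$- \frac{349737}{43469} + \frac{\left(-394609\right) \frac{1}{-457140}}{209736} = \left(-349737\right) \frac{1}{43469} + \left(-394609\right) \left(- \frac{1}{457140}\right) \frac{1}{209736} = - \frac{349737}{43469} + \frac{394609}{457140} \cdot \frac{1}{209736} = - \frac{349737}{43469} + \frac{394609}{95878715040} = - \frac{33532317008685859}{4167751864073760}$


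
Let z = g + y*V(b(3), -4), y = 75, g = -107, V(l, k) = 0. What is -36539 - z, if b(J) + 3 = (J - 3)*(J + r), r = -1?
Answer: -36432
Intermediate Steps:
b(J) = -3 + (-1 + J)*(-3 + J) (b(J) = -3 + (J - 3)*(J - 1) = -3 + (-3 + J)*(-1 + J) = -3 + (-1 + J)*(-3 + J))
z = -107 (z = -107 + 75*0 = -107 + 0 = -107)
-36539 - z = -36539 - 1*(-107) = -36539 + 107 = -36432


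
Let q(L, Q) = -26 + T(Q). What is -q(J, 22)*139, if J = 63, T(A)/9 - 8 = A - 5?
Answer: -27661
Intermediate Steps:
T(A) = 27 + 9*A (T(A) = 72 + 9*(A - 5) = 72 + 9*(-5 + A) = 72 + (-45 + 9*A) = 27 + 9*A)
q(L, Q) = 1 + 9*Q (q(L, Q) = -26 + (27 + 9*Q) = 1 + 9*Q)
-q(J, 22)*139 = -(1 + 9*22)*139 = -(1 + 198)*139 = -199*139 = -1*27661 = -27661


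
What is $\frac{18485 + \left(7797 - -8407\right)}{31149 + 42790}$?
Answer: $\frac{34689}{73939} \approx 0.46916$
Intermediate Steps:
$\frac{18485 + \left(7797 - -8407\right)}{31149 + 42790} = \frac{18485 + \left(7797 + 8407\right)}{73939} = \left(18485 + 16204\right) \frac{1}{73939} = 34689 \cdot \frac{1}{73939} = \frac{34689}{73939}$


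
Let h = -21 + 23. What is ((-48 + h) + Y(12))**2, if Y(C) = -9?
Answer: 3025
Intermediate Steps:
h = 2
((-48 + h) + Y(12))**2 = ((-48 + 2) - 9)**2 = (-46 - 9)**2 = (-55)**2 = 3025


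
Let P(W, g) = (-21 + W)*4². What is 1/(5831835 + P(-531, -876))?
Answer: 1/5823003 ≈ 1.7173e-7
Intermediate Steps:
P(W, g) = -336 + 16*W (P(W, g) = (-21 + W)*16 = -336 + 16*W)
1/(5831835 + P(-531, -876)) = 1/(5831835 + (-336 + 16*(-531))) = 1/(5831835 + (-336 - 8496)) = 1/(5831835 - 8832) = 1/5823003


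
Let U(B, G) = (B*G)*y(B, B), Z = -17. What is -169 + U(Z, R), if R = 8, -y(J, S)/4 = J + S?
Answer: -18665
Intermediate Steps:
y(J, S) = -4*J - 4*S (y(J, S) = -4*(J + S) = -4*J - 4*S)
U(B, G) = -8*G*B² (U(B, G) = (B*G)*(-4*B - 4*B) = (B*G)*(-8*B) = -8*G*B²)
-169 + U(Z, R) = -169 - 8*8*(-17)² = -169 - 8*8*289 = -169 - 18496 = -18665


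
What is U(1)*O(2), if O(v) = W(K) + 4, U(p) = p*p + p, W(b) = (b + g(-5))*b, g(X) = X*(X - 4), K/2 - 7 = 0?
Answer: 1660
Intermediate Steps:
K = 14 (K = 14 + 2*0 = 14 + 0 = 14)
g(X) = X*(-4 + X)
W(b) = b*(45 + b) (W(b) = (b - 5*(-4 - 5))*b = (b - 5*(-9))*b = (b + 45)*b = (45 + b)*b = b*(45 + b))
U(p) = p + p² (U(p) = p² + p = p + p²)
O(v) = 830 (O(v) = 14*(45 + 14) + 4 = 14*59 + 4 = 826 + 4 = 830)
U(1)*O(2) = (1*(1 + 1))*830 = (1*2)*830 = 2*830 = 1660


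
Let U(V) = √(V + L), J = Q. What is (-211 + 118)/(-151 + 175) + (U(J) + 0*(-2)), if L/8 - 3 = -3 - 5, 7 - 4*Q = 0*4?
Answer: -31/8 + 3*I*√17/2 ≈ -3.875 + 6.1847*I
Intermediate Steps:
Q = 7/4 (Q = 7/4 - 0*4 = 7/4 - ¼*0 = 7/4 + 0 = 7/4 ≈ 1.7500)
J = 7/4 ≈ 1.7500
L = -40 (L = 24 + 8*(-3 - 5) = 24 + 8*(-8) = 24 - 64 = -40)
U(V) = √(-40 + V) (U(V) = √(V - 40) = √(-40 + V))
(-211 + 118)/(-151 + 175) + (U(J) + 0*(-2)) = (-211 + 118)/(-151 + 175) + (√(-40 + 7/4) + 0*(-2)) = -93/24 + (√(-153/4) + 0) = -93*1/24 + (3*I*√17/2 + 0) = -31/8 + 3*I*√17/2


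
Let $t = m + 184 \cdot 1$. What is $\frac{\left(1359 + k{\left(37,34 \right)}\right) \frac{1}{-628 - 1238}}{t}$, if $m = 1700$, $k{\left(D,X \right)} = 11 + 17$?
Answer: $- \frac{1387}{3515544} \approx -0.00039453$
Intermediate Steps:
$k{\left(D,X \right)} = 28$
$t = 1884$ ($t = 1700 + 184 \cdot 1 = 1700 + 184 = 1884$)
$\frac{\left(1359 + k{\left(37,34 \right)}\right) \frac{1}{-628 - 1238}}{t} = \frac{\left(1359 + 28\right) \frac{1}{-628 - 1238}}{1884} = \frac{1387}{-1866} \cdot \frac{1}{1884} = 1387 \left(- \frac{1}{1866}\right) \frac{1}{1884} = \left(- \frac{1387}{1866}\right) \frac{1}{1884} = - \frac{1387}{3515544}$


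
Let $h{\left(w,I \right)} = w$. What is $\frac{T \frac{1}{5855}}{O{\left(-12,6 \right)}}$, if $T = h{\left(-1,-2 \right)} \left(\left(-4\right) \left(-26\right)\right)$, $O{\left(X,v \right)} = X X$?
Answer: $- \frac{13}{105390} \approx -0.00012335$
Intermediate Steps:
$O{\left(X,v \right)} = X^{2}$
$T = -104$ ($T = - \left(-4\right) \left(-26\right) = \left(-1\right) 104 = -104$)
$\frac{T \frac{1}{5855}}{O{\left(-12,6 \right)}} = \frac{\left(-104\right) \frac{1}{5855}}{\left(-12\right)^{2}} = \frac{\left(-104\right) \frac{1}{5855}}{144} = \left(- \frac{104}{5855}\right) \frac{1}{144} = - \frac{13}{105390}$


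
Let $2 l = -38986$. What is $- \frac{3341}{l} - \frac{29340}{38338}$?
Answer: $- \frac{221918681}{373661317} \approx -0.5939$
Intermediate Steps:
$l = -19493$ ($l = \frac{1}{2} \left(-38986\right) = -19493$)
$- \frac{3341}{l} - \frac{29340}{38338} = - \frac{3341}{-19493} - \frac{29340}{38338} = \left(-3341\right) \left(- \frac{1}{19493}\right) - \frac{14670}{19169} = \frac{3341}{19493} - \frac{14670}{19169} = - \frac{221918681}{373661317}$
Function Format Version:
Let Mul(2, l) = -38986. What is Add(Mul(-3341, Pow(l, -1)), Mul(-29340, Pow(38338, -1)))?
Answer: Rational(-221918681, 373661317) ≈ -0.59390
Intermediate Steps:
l = -19493 (l = Mul(Rational(1, 2), -38986) = -19493)
Add(Mul(-3341, Pow(l, -1)), Mul(-29340, Pow(38338, -1))) = Add(Mul(-3341, Pow(-19493, -1)), Mul(-29340, Pow(38338, -1))) = Add(Mul(-3341, Rational(-1, 19493)), Mul(-29340, Rational(1, 38338))) = Add(Rational(3341, 19493), Rational(-14670, 19169)) = Rational(-221918681, 373661317)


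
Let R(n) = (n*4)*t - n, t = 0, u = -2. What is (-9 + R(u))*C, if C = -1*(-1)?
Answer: -7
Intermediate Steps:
C = 1
R(n) = -n (R(n) = (n*4)*0 - n = (4*n)*0 - n = 0 - n = -n)
(-9 + R(u))*C = (-9 - 1*(-2))*1 = (-9 + 2)*1 = -7*1 = -7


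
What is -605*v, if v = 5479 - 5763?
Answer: 171820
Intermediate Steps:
v = -284
-605*v = -605*(-284) = 171820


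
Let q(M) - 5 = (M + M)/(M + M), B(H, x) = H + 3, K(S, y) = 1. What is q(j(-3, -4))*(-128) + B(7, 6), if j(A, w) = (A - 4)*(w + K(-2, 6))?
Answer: -758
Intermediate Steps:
j(A, w) = (1 + w)*(-4 + A) (j(A, w) = (A - 4)*(w + 1) = (-4 + A)*(1 + w) = (1 + w)*(-4 + A))
B(H, x) = 3 + H
q(M) = 6 (q(M) = 5 + (M + M)/(M + M) = 5 + (2*M)/((2*M)) = 5 + (2*M)*(1/(2*M)) = 5 + 1 = 6)
q(j(-3, -4))*(-128) + B(7, 6) = 6*(-128) + (3 + 7) = -768 + 10 = -758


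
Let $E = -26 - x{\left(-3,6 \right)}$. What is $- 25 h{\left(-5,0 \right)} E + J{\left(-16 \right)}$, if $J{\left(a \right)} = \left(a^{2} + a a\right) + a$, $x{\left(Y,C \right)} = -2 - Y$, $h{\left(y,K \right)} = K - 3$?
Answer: $-1529$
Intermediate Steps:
$h{\left(y,K \right)} = -3 + K$
$E = -27$ ($E = -26 - \left(-2 - -3\right) = -26 - \left(-2 + 3\right) = -26 - 1 = -27$)
$J{\left(a \right)} = a + 2 a^{2}$ ($J{\left(a \right)} = \left(a^{2} + a^{2}\right) + a = 2 a^{2} + a = a + 2 a^{2}$)
$- 25 h{\left(-5,0 \right)} E + J{\left(-16 \right)} = - 25 \left(-3 + 0\right) \left(-27\right) - 16 \left(1 + 2 \left(-16\right)\right) = - 25 \left(\left(-3\right) \left(-27\right)\right) - 16 \left(1 - 32\right) = \left(-25\right) 81 - -496 = -2025 + 496 = -1529$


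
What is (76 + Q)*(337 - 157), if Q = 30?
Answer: 19080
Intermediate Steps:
(76 + Q)*(337 - 157) = (76 + 30)*(337 - 157) = 106*180 = 19080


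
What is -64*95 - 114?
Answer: -6194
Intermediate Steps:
-64*95 - 114 = -6080 - 114 = -6194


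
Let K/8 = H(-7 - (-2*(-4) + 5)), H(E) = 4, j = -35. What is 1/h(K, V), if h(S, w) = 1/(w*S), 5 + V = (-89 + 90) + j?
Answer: -1248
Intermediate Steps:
V = -39 (V = -5 + ((-89 + 90) - 35) = -5 + (1 - 35) = -5 - 34 = -39)
K = 32 (K = 8*4 = 32)
h(S, w) = 1/(S*w)
1/h(K, V) = 1/(1/(32*(-39))) = 1/((1/32)*(-1/39)) = 1/(-1/1248) = -1248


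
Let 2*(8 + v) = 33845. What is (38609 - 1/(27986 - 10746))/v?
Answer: 665619159/291605980 ≈ 2.2826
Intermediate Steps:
v = 33829/2 (v = -8 + (½)*33845 = -8 + 33845/2 = 33829/2 ≈ 16915.)
(38609 - 1/(27986 - 10746))/v = (38609 - 1/(27986 - 10746))/(33829/2) = (38609 - 1/17240)*(2/33829) = (665619159/17240)*(2/33829) = 665619159/291605980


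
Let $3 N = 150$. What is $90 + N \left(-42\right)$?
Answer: $-2010$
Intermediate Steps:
$N = 50$ ($N = \frac{1}{3} \cdot 150 = 50$)
$90 + N \left(-42\right) = 90 + 50 \left(-42\right) = 90 - 2100 = -2010$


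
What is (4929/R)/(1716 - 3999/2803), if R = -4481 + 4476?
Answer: -4605329/8009915 ≈ -0.57495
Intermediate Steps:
R = -5
(4929/R)/(1716 - 3999/2803) = (4929/(-5))/(1716 - 3999/2803) = (4929*(-1/5))/(1716 - 3999/2803) = -4929/(5*(1716 - 1*3999/2803)) = -4929/(5*(1716 - 3999/2803)) = -4929/(5*4805949/2803) = -4929/5*2803/4805949 = -4605329/8009915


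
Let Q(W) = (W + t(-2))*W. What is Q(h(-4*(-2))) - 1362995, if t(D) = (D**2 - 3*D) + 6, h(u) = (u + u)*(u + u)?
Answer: -1293363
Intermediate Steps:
h(u) = 4*u**2 (h(u) = (2*u)*(2*u) = 4*u**2)
t(D) = 6 + D**2 - 3*D
Q(W) = W*(16 + W) (Q(W) = (W + (6 + (-2)**2 - 3*(-2)))*W = (W + (6 + 4 + 6))*W = (W + 16)*W = (16 + W)*W = W*(16 + W))
Q(h(-4*(-2))) - 1362995 = (4*(-4*(-2))**2)*(16 + 4*(-4*(-2))**2) - 1362995 = (4*8**2)*(16 + 4*8**2) - 1362995 = (4*64)*(16 + 4*64) - 1362995 = 256*(16 + 256) - 1362995 = 256*272 - 1362995 = 69632 - 1362995 = -1293363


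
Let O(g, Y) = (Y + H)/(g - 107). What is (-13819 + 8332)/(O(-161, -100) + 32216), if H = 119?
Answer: -1470516/8633869 ≈ -0.17032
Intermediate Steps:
O(g, Y) = (119 + Y)/(-107 + g) (O(g, Y) = (Y + 119)/(g - 107) = (119 + Y)/(-107 + g))
(-13819 + 8332)/(O(-161, -100) + 32216) = (-13819 + 8332)/((119 - 100)/(-107 - 161) + 32216) = -5487/(19/(-268) + 32216) = -5487/(-1/268*19 + 32216) = -5487/(-19/268 + 32216) = -5487/8633869/268 = -5487*268/8633869 = -1470516/8633869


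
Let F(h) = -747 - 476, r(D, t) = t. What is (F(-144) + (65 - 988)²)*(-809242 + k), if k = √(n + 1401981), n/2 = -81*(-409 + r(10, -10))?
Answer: -688427024852 + 850706*√1469859 ≈ -6.8740e+11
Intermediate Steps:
n = 67878 (n = 2*(-81*(-409 - 10)) = 2*(-81*(-419)) = 2*33939 = 67878)
k = √1469859 (k = √(67878 + 1401981) = √1469859 ≈ 1212.4)
F(h) = -1223
(F(-144) + (65 - 988)²)*(-809242 + k) = (-1223 + (65 - 988)²)*(-809242 + √1469859) = (-1223 + (-923)²)*(-809242 + √1469859) = (-1223 + 851929)*(-809242 + √1469859) = 850706*(-809242 + √1469859) = -688427024852 + 850706*√1469859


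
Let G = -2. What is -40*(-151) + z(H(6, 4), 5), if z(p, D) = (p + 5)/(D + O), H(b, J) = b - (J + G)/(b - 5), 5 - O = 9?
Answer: 6049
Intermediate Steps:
O = -4 (O = 5 - 1*9 = 5 - 9 = -4)
H(b, J) = b - (-2 + J)/(-5 + b) (H(b, J) = b - (J - 2)/(b - 5) = b - (-2 + J)/(-5 + b))
z(p, D) = (5 + p)/(-4 + D) (z(p, D) = (p + 5)/(D - 4) = (5 + p)/(-4 + D))
-40*(-151) + z(H(6, 4), 5) = -40*(-151) + (5 + (2 + 6² - 1*4 - 5*6)/(-5 + 6))/(-4 + 5) = 6040 + (5 + (2 + 36 - 4 - 30)/1)/1 = 6040 + 1*(5 + 1*4) = 6040 + 1*(5 + 4) = 6040 + 1*9 = 6040 + 9 = 6049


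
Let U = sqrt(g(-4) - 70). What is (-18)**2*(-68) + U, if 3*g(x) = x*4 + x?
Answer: -22032 + I*sqrt(690)/3 ≈ -22032.0 + 8.756*I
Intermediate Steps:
g(x) = 5*x/3 (g(x) = (x*4 + x)/3 = (4*x + x)/3 = (5*x)/3 = 5*x/3)
U = I*sqrt(690)/3 (U = sqrt((5/3)*(-4) - 70) = sqrt(-20/3 - 70) = sqrt(-230/3) = I*sqrt(690)/3 ≈ 8.756*I)
(-18)**2*(-68) + U = (-18)**2*(-68) + I*sqrt(690)/3 = 324*(-68) + I*sqrt(690)/3 = -22032 + I*sqrt(690)/3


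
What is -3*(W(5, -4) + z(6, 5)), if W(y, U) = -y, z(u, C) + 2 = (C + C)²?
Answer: -279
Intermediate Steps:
z(u, C) = -2 + 4*C² (z(u, C) = -2 + (C + C)² = -2 + (2*C)² = -2 + 4*C²)
-3*(W(5, -4) + z(6, 5)) = -3*(-1*5 + (-2 + 4*5²)) = -3*(-5 + (-2 + 4*25)) = -3*(-5 + (-2 + 100)) = -3*(-5 + 98) = -3*93 = -279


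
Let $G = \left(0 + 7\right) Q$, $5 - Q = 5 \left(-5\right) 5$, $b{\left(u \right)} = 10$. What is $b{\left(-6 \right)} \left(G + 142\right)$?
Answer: $10520$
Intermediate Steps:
$Q = 130$ ($Q = 5 - 5 \left(-5\right) 5 = 5 - \left(-25\right) 5 = 5 - -125 = 5 + 125 = 130$)
$G = 910$ ($G = \left(0 + 7\right) 130 = 7 \cdot 130 = 910$)
$b{\left(-6 \right)} \left(G + 142\right) = 10 \left(910 + 142\right) = 10 \cdot 1052 = 10520$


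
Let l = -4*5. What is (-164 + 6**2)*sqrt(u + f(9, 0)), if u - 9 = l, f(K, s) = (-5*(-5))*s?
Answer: -128*I*sqrt(11) ≈ -424.53*I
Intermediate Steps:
l = -20
f(K, s) = 25*s
u = -11 (u = 9 - 20 = -11)
(-164 + 6**2)*sqrt(u + f(9, 0)) = (-164 + 6**2)*sqrt(-11 + 25*0) = (-164 + 36)*sqrt(-11 + 0) = -128*I*sqrt(11)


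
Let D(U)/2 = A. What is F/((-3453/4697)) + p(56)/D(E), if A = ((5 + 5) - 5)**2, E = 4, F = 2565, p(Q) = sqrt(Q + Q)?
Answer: -4015935/1151 + 2*sqrt(7)/25 ≈ -3488.9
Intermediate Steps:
p(Q) = sqrt(2)*sqrt(Q) (p(Q) = sqrt(2*Q) = sqrt(2)*sqrt(Q))
A = 25 (A = (10 - 5)**2 = 5**2 = 25)
D(U) = 50 (D(U) = 2*25 = 50)
F/((-3453/4697)) + p(56)/D(E) = 2565/((-3453/4697)) + (sqrt(2)*sqrt(56))/50 = 2565/((-3453*1/4697)) + (sqrt(2)*(2*sqrt(14)))*(1/50) = 2565/(-3453/4697) + (4*sqrt(7))*(1/50) = 2565*(-4697/3453) + 2*sqrt(7)/25 = -4015935/1151 + 2*sqrt(7)/25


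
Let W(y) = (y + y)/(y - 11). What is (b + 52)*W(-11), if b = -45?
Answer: 7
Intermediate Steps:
W(y) = 2*y/(-11 + y) (W(y) = (2*y)/(-11 + y) = 2*y/(-11 + y))
(b + 52)*W(-11) = (-45 + 52)*(2*(-11)/(-11 - 11)) = 7*(2*(-11)/(-22)) = 7*(2*(-11)*(-1/22)) = 7*1 = 7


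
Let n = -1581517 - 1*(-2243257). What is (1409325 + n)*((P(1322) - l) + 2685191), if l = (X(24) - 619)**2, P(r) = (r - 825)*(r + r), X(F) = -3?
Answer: 7481463429375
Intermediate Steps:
P(r) = 2*r*(-825 + r) (P(r) = (-825 + r)*(2*r) = 2*r*(-825 + r))
n = 661740 (n = -1581517 + 2243257 = 661740)
l = 386884 (l = (-3 - 619)**2 = (-622)**2 = 386884)
(1409325 + n)*((P(1322) - l) + 2685191) = (1409325 + 661740)*((2*1322*(-825 + 1322) - 1*386884) + 2685191) = 2071065*((2*1322*497 - 386884) + 2685191) = 2071065*((1314068 - 386884) + 2685191) = 2071065*(927184 + 2685191) = 2071065*3612375 = 7481463429375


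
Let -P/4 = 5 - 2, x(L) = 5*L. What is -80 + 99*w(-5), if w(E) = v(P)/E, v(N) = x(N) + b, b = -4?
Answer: 5936/5 ≈ 1187.2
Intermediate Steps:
P = -12 (P = -4*(5 - 2) = -4*3 = -12)
v(N) = -4 + 5*N (v(N) = 5*N - 4 = -4 + 5*N)
w(E) = -64/E (w(E) = (-4 + 5*(-12))/E = (-4 - 60)/E = -64/E)
-80 + 99*w(-5) = -80 + 99*(-64/(-5)) = -80 + 99*(-64*(-⅕)) = -80 + 99*(64/5) = -80 + 6336/5 = 5936/5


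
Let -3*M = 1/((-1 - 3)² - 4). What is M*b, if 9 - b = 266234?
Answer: 266225/36 ≈ 7395.1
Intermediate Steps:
b = -266225 (b = 9 - 1*266234 = 9 - 266234 = -266225)
M = -1/36 (M = -1/(3*((-1 - 3)² - 4)) = -1/(3*((-4)² - 4)) = -1/(3*(16 - 4)) = -⅓/12 = -⅓*1/12 = -1/36 ≈ -0.027778)
M*b = -1/36*(-266225) = 266225/36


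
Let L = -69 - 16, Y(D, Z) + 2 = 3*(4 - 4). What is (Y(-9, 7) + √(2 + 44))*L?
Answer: 170 - 85*√46 ≈ -406.50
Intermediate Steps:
Y(D, Z) = -2 (Y(D, Z) = -2 + 3*(4 - 4) = -2 + 3*0 = -2 + 0 = -2)
L = -85
(Y(-9, 7) + √(2 + 44))*L = (-2 + √(2 + 44))*(-85) = (-2 + √46)*(-85) = 170 - 85*√46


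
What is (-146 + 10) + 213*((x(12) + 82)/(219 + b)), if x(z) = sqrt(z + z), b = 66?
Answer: -7098/95 + 142*sqrt(6)/95 ≈ -71.054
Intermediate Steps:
x(z) = sqrt(2)*sqrt(z) (x(z) = sqrt(2*z) = sqrt(2)*sqrt(z))
(-146 + 10) + 213*((x(12) + 82)/(219 + b)) = (-146 + 10) + 213*((sqrt(2)*sqrt(12) + 82)/(219 + 66)) = -136 + 213*((sqrt(2)*(2*sqrt(3)) + 82)/285) = -136 + 213*((2*sqrt(6) + 82)*(1/285)) = -136 + 213*((82 + 2*sqrt(6))*(1/285)) = -136 + 213*(82/285 + 2*sqrt(6)/285) = -136 + (5822/95 + 142*sqrt(6)/95) = -7098/95 + 142*sqrt(6)/95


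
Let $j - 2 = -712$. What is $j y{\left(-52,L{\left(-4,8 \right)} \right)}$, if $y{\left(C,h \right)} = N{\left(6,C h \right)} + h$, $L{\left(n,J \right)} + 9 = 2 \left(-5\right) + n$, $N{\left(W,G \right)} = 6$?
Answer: $12070$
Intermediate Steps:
$L{\left(n,J \right)} = -19 + n$ ($L{\left(n,J \right)} = -9 + \left(2 \left(-5\right) + n\right) = -9 + \left(-10 + n\right) = -19 + n$)
$y{\left(C,h \right)} = 6 + h$
$j = -710$ ($j = 2 - 712 = -710$)
$j y{\left(-52,L{\left(-4,8 \right)} \right)} = - 710 \left(6 - 23\right) = \left(-710\right) \left(-17\right) = 12070$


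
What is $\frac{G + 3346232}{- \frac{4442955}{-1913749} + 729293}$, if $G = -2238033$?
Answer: $\frac{2120814728051}{1395688192412} \approx 1.5195$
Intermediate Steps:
$\frac{G + 3346232}{- \frac{4442955}{-1913749} + 729293} = \frac{-2238033 + 3346232}{- \frac{4442955}{-1913749} + 729293} = \frac{1108199}{\left(-4442955\right) \left(- \frac{1}{1913749}\right) + 729293} = \frac{1108199}{\frac{4442955}{1913749} + 729293} = \frac{1108199}{\frac{1395688192412}{1913749}} = 1108199 \cdot \frac{1913749}{1395688192412} = \frac{2120814728051}{1395688192412}$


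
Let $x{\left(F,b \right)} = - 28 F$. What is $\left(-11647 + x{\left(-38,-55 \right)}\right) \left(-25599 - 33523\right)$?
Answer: $625688126$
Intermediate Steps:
$\left(-11647 + x{\left(-38,-55 \right)}\right) \left(-25599 - 33523\right) = \left(-11647 - -1064\right) \left(-25599 - 33523\right) = \left(-11647 + 1064\right) \left(-59122\right) = \left(-10583\right) \left(-59122\right) = 625688126$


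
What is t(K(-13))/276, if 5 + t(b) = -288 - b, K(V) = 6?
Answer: -13/12 ≈ -1.0833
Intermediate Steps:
t(b) = -293 - b (t(b) = -5 + (-288 - b) = -293 - b)
t(K(-13))/276 = (-293 - 1*6)/276 = (-293 - 6)*(1/276) = -299*1/276 = -13/12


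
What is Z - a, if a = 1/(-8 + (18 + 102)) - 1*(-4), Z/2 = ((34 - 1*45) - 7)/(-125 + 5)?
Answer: -2077/560 ≈ -3.7089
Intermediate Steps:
Z = 3/10 (Z = 2*(((34 - 1*45) - 7)/(-125 + 5)) = 2*(((34 - 45) - 7)/(-120)) = 2*((-11 - 7)*(-1/120)) = 2*(-18*(-1/120)) = 2*(3/20) = 3/10 ≈ 0.30000)
a = 449/112 (a = 1/(-8 + 120) + 4 = 1/112 + 4 = 449/112 ≈ 4.0089)
Z - a = 3/10 - 1*449/112 = 3/10 - 449/112 = -2077/560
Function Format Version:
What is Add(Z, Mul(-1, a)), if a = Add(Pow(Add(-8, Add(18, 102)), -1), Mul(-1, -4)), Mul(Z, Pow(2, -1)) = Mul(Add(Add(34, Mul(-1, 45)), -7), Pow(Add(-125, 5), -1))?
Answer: Rational(-2077, 560) ≈ -3.7089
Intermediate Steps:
Z = Rational(3, 10) (Z = Mul(2, Mul(Add(Add(34, Mul(-1, 45)), -7), Pow(Add(-125, 5), -1))) = Mul(2, Mul(Add(Add(34, -45), -7), Pow(-120, -1))) = Mul(2, Mul(Add(-11, -7), Rational(-1, 120))) = Mul(2, Mul(-18, Rational(-1, 120))) = Mul(2, Rational(3, 20)) = Rational(3, 10) ≈ 0.30000)
a = Rational(449, 112) (a = Add(Pow(Add(-8, 120), -1), 4) = Add(Pow(112, -1), 4) = Add(Rational(1, 112), 4) = Rational(449, 112) ≈ 4.0089)
Add(Z, Mul(-1, a)) = Add(Rational(3, 10), Mul(-1, Rational(449, 112))) = Add(Rational(3, 10), Rational(-449, 112)) = Rational(-2077, 560)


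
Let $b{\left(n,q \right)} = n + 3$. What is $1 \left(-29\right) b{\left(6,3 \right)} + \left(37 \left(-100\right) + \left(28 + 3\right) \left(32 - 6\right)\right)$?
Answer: $-3155$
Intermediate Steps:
$b{\left(n,q \right)} = 3 + n$
$1 \left(-29\right) b{\left(6,3 \right)} + \left(37 \left(-100\right) + \left(28 + 3\right) \left(32 - 6\right)\right) = 1 \left(-29\right) \left(3 + 6\right) + \left(37 \left(-100\right) + \left(28 + 3\right) \left(32 - 6\right)\right) = \left(-29\right) 9 + \left(-3700 + 31 \cdot 26\right) = -261 + \left(-3700 + 806\right) = -261 - 2894 = -3155$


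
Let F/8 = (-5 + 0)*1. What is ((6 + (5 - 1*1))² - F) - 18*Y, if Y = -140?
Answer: 2660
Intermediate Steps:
F = -40 (F = 8*((-5 + 0)*1) = 8*(-5*1) = 8*(-5) = -40)
((6 + (5 - 1*1))² - F) - 18*Y = ((6 + (5 - 1*1))² - 1*(-40)) - 18*(-140) = ((6 + (5 - 1))² + 40) + 2520 = ((6 + 4)² + 40) + 2520 = (10² + 40) + 2520 = (100 + 40) + 2520 = 140 + 2520 = 2660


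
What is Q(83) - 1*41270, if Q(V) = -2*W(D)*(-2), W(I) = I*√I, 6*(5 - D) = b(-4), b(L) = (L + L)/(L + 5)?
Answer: -41270 + 76*√57/9 ≈ -41206.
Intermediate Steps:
b(L) = 2*L/(5 + L) (b(L) = (2*L)/(5 + L) = 2*L/(5 + L))
D = 19/3 (D = 5 - (-4)/(3*(5 - 4)) = 5 - (-4)/(3*1) = 5 - (-4)/3 = 5 - ⅙*(-8) = 5 + 4/3 = 19/3 ≈ 6.3333)
W(I) = I^(3/2)
Q(V) = 76*√57/9 (Q(V) = -38*√57/9*(-2) = 76*√57/9)
Q(83) - 1*41270 = 76*√57/9 - 1*41270 = 76*√57/9 - 41270 = -41270 + 76*√57/9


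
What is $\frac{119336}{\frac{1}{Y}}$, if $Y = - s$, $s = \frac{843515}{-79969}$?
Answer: $\frac{100661706040}{79969} \approx 1.2588 \cdot 10^{6}$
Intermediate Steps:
$s = - \frac{843515}{79969}$ ($s = 843515 \left(- \frac{1}{79969}\right) = - \frac{843515}{79969} \approx -10.548$)
$Y = \frac{843515}{79969}$ ($Y = \left(-1\right) \left(- \frac{843515}{79969}\right) = \frac{843515}{79969} \approx 10.548$)
$\frac{119336}{\frac{1}{Y}} = \frac{119336}{\frac{1}{\frac{843515}{79969}}} = \frac{119336}{\frac{79969}{843515}} = 119336 \cdot \frac{843515}{79969} = \frac{100661706040}{79969}$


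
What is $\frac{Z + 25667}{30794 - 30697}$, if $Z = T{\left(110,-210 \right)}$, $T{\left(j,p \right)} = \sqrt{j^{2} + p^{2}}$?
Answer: $\frac{25667}{97} + \frac{10 \sqrt{562}}{97} \approx 267.05$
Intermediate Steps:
$Z = 10 \sqrt{562}$ ($Z = \sqrt{110^{2} + \left(-210\right)^{2}} = \sqrt{12100 + 44100} = \sqrt{56200} = 10 \sqrt{562} \approx 237.07$)
$\frac{Z + 25667}{30794 - 30697} = \frac{10 \sqrt{562} + 25667}{30794 - 30697} = \frac{25667 + 10 \sqrt{562}}{97} = \left(25667 + 10 \sqrt{562}\right) \frac{1}{97} = \frac{25667}{97} + \frac{10 \sqrt{562}}{97}$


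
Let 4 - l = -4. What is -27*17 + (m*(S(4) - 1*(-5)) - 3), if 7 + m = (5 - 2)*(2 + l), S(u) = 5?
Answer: -232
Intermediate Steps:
l = 8 (l = 4 - 1*(-4) = 4 + 4 = 8)
m = 23 (m = -7 + (5 - 2)*(2 + 8) = -7 + 3*10 = -7 + 30 = 23)
-27*17 + (m*(S(4) - 1*(-5)) - 3) = -27*17 + (23*(5 - 1*(-5)) - 3) = -459 + (23*(5 + 5) - 3) = -459 + (23*10 - 3) = -459 + (230 - 3) = -459 + 227 = -232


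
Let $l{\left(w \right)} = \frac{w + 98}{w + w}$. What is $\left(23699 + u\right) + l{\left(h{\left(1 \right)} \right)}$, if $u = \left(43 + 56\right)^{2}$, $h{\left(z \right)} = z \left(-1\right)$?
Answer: $\frac{66903}{2} \approx 33452.0$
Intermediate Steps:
$h{\left(z \right)} = - z$
$u = 9801$ ($u = 99^{2} = 9801$)
$l{\left(w \right)} = \frac{98 + w}{2 w}$
$\left(23699 + u\right) + l{\left(h{\left(1 \right)} \right)} = \left(23699 + 9801\right) + \frac{98 - 1}{2 \left(\left(-1\right) 1\right)} = 33500 + \frac{98 - 1}{2 \left(-1\right)} = 33500 + \frac{1}{2} \left(-1\right) 97 = 33500 - \frac{97}{2} = \frac{66903}{2}$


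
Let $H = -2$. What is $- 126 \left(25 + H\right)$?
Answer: $-2898$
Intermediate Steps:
$- 126 \left(25 + H\right) = - 126 \left(25 - 2\right) = \left(-126\right) 23 = -2898$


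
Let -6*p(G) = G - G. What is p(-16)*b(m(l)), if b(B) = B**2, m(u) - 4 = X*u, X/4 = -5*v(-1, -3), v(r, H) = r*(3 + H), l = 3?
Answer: 0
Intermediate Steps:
X = 0 (X = 4*(-(-5)*(3 - 3)) = 4*(-(-5)*0) = 4*(-5*0) = 4*0 = 0)
p(G) = 0 (p(G) = -(G - G)/6 = -1/6*0 = 0)
m(u) = 4 (m(u) = 4 + 0*u = 4 + 0 = 4)
p(-16)*b(m(l)) = 0*4**2 = 0*16 = 0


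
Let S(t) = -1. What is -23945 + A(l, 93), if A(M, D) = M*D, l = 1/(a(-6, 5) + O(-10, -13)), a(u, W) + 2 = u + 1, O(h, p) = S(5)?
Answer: -191653/8 ≈ -23957.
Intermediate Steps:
O(h, p) = -1
a(u, W) = -1 + u (a(u, W) = -2 + (u + 1) = -2 + (1 + u) = -1 + u)
l = -⅛ (l = 1/((-1 - 6) - 1) = 1/(-7 - 1) = 1/(-8) = -⅛ ≈ -0.12500)
A(M, D) = D*M
-23945 + A(l, 93) = -23945 + 93*(-⅛) = -23945 - 93/8 = -191653/8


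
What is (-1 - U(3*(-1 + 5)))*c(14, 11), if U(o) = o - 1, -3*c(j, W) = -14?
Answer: -56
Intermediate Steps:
c(j, W) = 14/3 (c(j, W) = -⅓*(-14) = 14/3)
U(o) = -1 + o
(-1 - U(3*(-1 + 5)))*c(14, 11) = (-1 - (-1 + 3*(-1 + 5)))*(14/3) = (-1 - (-1 + 3*4))*(14/3) = (-1 - (-1 + 12))*(14/3) = (-1 - 1*11)*(14/3) = (-1 - 11)*(14/3) = -12*14/3 = -56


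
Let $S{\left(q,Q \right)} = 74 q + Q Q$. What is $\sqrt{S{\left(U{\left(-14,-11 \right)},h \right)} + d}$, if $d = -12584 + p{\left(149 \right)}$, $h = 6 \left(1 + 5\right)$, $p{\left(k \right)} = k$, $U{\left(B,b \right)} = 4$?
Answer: $i \sqrt{10843} \approx 104.13 i$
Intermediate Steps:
$h = 36$ ($h = 6 \cdot 6 = 36$)
$S{\left(q,Q \right)} = Q^{2} + 74 q$ ($S{\left(q,Q \right)} = 74 q + Q^{2} = Q^{2} + 74 q$)
$d = -12435$ ($d = -12584 + 149 = -12435$)
$\sqrt{S{\left(U{\left(-14,-11 \right)},h \right)} + d} = \sqrt{\left(36^{2} + 74 \cdot 4\right) - 12435} = \sqrt{\left(1296 + 296\right) - 12435} = \sqrt{1592 - 12435} = \sqrt{-10843} = i \sqrt{10843}$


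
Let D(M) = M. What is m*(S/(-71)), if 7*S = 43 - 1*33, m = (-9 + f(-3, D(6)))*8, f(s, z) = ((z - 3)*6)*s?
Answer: 720/71 ≈ 10.141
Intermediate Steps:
f(s, z) = s*(-18 + 6*z) (f(s, z) = ((-3 + z)*6)*s = (-18 + 6*z)*s = s*(-18 + 6*z))
m = -504 (m = (-9 + 6*(-3)*(-3 + 6))*8 = (-9 + 6*(-3)*3)*8 = (-9 - 54)*8 = -63*8 = -504)
S = 10/7 (S = (43 - 1*33)/7 = (43 - 33)/7 = (⅐)*10 = 10/7 ≈ 1.4286)
m*(S/(-71)) = -720/(-71) = -720*(-1)/71 = -504*(-10/497) = 720/71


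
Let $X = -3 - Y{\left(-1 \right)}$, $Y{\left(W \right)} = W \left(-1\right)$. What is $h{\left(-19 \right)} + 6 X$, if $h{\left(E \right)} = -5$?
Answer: $-29$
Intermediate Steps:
$Y{\left(W \right)} = - W$
$X = -4$ ($X = -3 - \left(-1\right) \left(-1\right) = -3 - 1 = -4$)
$h{\left(-19 \right)} + 6 X = -5 + 6 \left(-4\right) = -5 - 24 = -29$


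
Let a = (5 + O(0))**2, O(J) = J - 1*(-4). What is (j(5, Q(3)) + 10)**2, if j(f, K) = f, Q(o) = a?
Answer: 225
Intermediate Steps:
O(J) = 4 + J (O(J) = J + 4 = 4 + J)
a = 81 (a = (5 + (4 + 0))**2 = (5 + 4)**2 = 9**2 = 81)
Q(o) = 81
(j(5, Q(3)) + 10)**2 = (5 + 10)**2 = 15**2 = 225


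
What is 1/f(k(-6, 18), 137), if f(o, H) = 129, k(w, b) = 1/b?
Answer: 1/129 ≈ 0.0077519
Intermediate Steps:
1/f(k(-6, 18), 137) = 1/129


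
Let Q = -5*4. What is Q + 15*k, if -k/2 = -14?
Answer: 400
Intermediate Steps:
k = 28 (k = -2*(-14) = 28)
Q = -20
Q + 15*k = -20 + 15*28 = -20 + 420 = 400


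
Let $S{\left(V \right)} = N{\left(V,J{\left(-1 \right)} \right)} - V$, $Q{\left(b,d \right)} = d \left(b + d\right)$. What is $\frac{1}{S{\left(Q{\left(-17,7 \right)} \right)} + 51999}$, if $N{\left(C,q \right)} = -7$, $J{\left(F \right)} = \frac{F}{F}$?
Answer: $\frac{1}{52062} \approx 1.9208 \cdot 10^{-5}$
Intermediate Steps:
$J{\left(F \right)} = 1$
$S{\left(V \right)} = -7 - V$
$\frac{1}{S{\left(Q{\left(-17,7 \right)} \right)} + 51999} = \frac{1}{\left(-7 - 7 \left(-17 + 7\right)\right) + 51999} = \frac{1}{\left(-7 - 7 \left(-10\right)\right) + 51999} = \frac{1}{\left(-7 - -70\right) + 51999} = \frac{1}{\left(-7 + 70\right) + 51999} = \frac{1}{63 + 51999} = \frac{1}{52062}$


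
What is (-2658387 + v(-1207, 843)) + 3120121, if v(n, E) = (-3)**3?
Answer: 461707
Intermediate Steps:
v(n, E) = -27
(-2658387 + v(-1207, 843)) + 3120121 = (-2658387 - 27) + 3120121 = -2658414 + 3120121 = 461707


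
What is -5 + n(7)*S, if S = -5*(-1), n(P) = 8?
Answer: 35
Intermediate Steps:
S = 5
-5 + n(7)*S = -5 + 8*5 = -5 + 40 = 35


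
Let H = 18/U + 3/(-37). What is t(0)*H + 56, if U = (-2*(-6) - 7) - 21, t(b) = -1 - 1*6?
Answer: 19075/296 ≈ 64.443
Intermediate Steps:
t(b) = -7 (t(b) = -1 - 6 = -7)
U = -16 (U = (12 - 7) - 21 = 5 - 21 = -16)
H = -357/296 (H = 18/(-16) + 3/(-37) = 18*(-1/16) + 3*(-1/37) = -9/8 - 3/37 = -357/296 ≈ -1.2061)
t(0)*H + 56 = -7*(-357/296) + 56 = 2499/296 + 56 = 19075/296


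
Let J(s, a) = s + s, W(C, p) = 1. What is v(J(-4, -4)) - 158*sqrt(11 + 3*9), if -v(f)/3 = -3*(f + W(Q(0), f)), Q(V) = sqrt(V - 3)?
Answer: -63 - 158*sqrt(38) ≈ -1037.0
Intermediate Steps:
Q(V) = sqrt(-3 + V)
J(s, a) = 2*s
v(f) = 9 + 9*f (v(f) = -(-9)*(f + 1) = -(-9)*(1 + f) = -3*(-3 - 3*f) = 9 + 9*f)
v(J(-4, -4)) - 158*sqrt(11 + 3*9) = (9 + 9*(2*(-4))) - 158*sqrt(11 + 3*9) = (9 + 9*(-8)) - 158*sqrt(11 + 27) = (9 - 72) - 158*sqrt(38) = -63 - 158*sqrt(38)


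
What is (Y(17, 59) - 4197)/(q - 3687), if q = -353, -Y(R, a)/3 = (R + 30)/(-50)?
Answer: 209709/202000 ≈ 1.0382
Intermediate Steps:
Y(R, a) = 9/5 + 3*R/50 (Y(R, a) = -3*(R + 30)/(-50) = -3*(30 + R)*(-1)/50 = -3*(-3/5 - R/50) = 9/5 + 3*R/50)
(Y(17, 59) - 4197)/(q - 3687) = ((9/5 + (3/50)*17) - 4197)/(-353 - 3687) = ((9/5 + 51/50) - 4197)/(-4040) = (141/50 - 4197)*(-1/4040) = -209709/50*(-1/4040) = 209709/202000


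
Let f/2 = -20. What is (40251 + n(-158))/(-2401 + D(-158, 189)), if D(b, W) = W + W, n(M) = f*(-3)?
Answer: -40371/2023 ≈ -19.956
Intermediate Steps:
f = -40 (f = 2*(-20) = -40)
n(M) = 120 (n(M) = -40*(-3) = 120)
D(b, W) = 2*W
(40251 + n(-158))/(-2401 + D(-158, 189)) = (40251 + 120)/(-2401 + 2*189) = 40371/(-2401 + 378) = 40371/(-2023) = 40371*(-1/2023) = -40371/2023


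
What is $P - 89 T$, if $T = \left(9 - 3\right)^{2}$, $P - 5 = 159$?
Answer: $-3040$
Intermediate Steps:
$P = 164$ ($P = 5 + 159 = 164$)
$T = 36$ ($T = 6^{2} = 36$)
$P - 89 T = 164 - 3204 = -3040$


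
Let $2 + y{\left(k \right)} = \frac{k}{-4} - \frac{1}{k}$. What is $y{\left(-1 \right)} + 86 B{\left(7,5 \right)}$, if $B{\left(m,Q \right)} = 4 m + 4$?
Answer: $\frac{11005}{4} \approx 2751.3$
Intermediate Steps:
$B{\left(m,Q \right)} = 4 + 4 m$
$y{\left(k \right)} = -2 - \frac{1}{k} - \frac{k}{4}$ ($y{\left(k \right)} = -2 + \left(\frac{k}{-4} - \frac{1}{k}\right) = -2 + \left(k \left(- \frac{1}{4}\right) - \frac{1}{k}\right) = -2 - \left(\frac{1}{k} + \frac{k}{4}\right) = -2 - \frac{1}{k} - \frac{k}{4}$)
$y{\left(-1 \right)} + 86 B{\left(7,5 \right)} = \left(-2 - \frac{1}{-1} - - \frac{1}{4}\right) + 86 \left(4 + 4 \cdot 7\right) = \left(-2 - -1 + \frac{1}{4}\right) + 86 \left(4 + 28\right) = \left(-2 + 1 + \frac{1}{4}\right) + 86 \cdot 32 = - \frac{3}{4} + 2752 = \frac{11005}{4}$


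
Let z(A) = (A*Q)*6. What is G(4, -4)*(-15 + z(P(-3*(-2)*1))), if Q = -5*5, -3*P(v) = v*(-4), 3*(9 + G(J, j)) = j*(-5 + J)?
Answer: 9315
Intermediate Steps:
G(J, j) = -9 + j*(-5 + J)/3 (G(J, j) = -9 + (j*(-5 + J))/3 = -9 + j*(-5 + J)/3)
P(v) = 4*v/3 (P(v) = -v*(-4)/3 = -(-4)*v/3 = 4*v/3)
Q = -25
z(A) = -150*A (z(A) = (A*(-25))*6 = -25*A*6 = -150*A)
G(4, -4)*(-15 + z(P(-3*(-2)*1))) = (-9 - 5/3*(-4) + (1/3)*4*(-4))*(-15 - 200*-3*(-2)*1) = (-9 + 20/3 - 16/3)*(-15 - 200*6*1) = -23*(-15 - 200*6)/3 = -23*(-15 - 150*8)/3 = -23*(-15 - 1200)/3 = -23/3*(-1215) = 9315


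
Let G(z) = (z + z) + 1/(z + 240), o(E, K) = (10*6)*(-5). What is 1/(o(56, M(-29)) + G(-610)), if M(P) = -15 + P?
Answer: -370/562401 ≈ -0.00065789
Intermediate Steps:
o(E, K) = -300 (o(E, K) = 60*(-5) = -300)
G(z) = 1/(240 + z) + 2*z (G(z) = 2*z + 1/(240 + z) = 1/(240 + z) + 2*z)
1/(o(56, M(-29)) + G(-610)) = 1/(-300 + (1 + 2*(-610)² + 480*(-610))/(240 - 610)) = 1/(-300 + (1 + 2*372100 - 292800)/(-370)) = 1/(-300 - (1 + 744200 - 292800)/370) = 1/(-300 - 1/370*451401) = 1/(-300 - 451401/370) = 1/(-562401/370) = -370/562401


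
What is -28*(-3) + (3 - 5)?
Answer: 82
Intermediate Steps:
-28*(-3) + (3 - 5) = -14*(-6) - 2 = 84 - 2 = 82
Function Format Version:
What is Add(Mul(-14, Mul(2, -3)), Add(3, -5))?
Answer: 82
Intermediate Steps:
Add(Mul(-14, Mul(2, -3)), Add(3, -5)) = Add(Mul(-14, -6), -2) = Add(84, -2) = 82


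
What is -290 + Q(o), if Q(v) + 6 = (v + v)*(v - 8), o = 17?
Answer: 10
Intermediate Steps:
Q(v) = -6 + 2*v*(-8 + v) (Q(v) = -6 + (v + v)*(v - 8) = -6 + (2*v)*(-8 + v) = -6 + 2*v*(-8 + v))
-290 + Q(o) = -290 + (-6 - 16*17 + 2*17²) = -290 + (-6 - 272 + 2*289) = -290 + (-6 - 272 + 578) = -290 + 300 = 10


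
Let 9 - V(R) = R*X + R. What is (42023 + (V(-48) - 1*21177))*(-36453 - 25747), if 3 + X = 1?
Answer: -1294195400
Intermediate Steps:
X = -2 (X = -3 + 1 = -2)
V(R) = 9 + R (V(R) = 9 - (R*(-2) + R) = 9 - (-2*R + R) = 9 - (-1)*R = 9 + R)
(42023 + (V(-48) - 1*21177))*(-36453 - 25747) = (42023 + ((9 - 48) - 1*21177))*(-36453 - 25747) = (42023 + (-39 - 21177))*(-62200) = (42023 - 21216)*(-62200) = 20807*(-62200) = -1294195400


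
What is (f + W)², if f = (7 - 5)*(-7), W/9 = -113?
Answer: 1062961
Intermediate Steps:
W = -1017 (W = 9*(-113) = -1017)
f = -14 (f = 2*(-7) = -14)
(f + W)² = (-14 - 1017)² = (-1031)² = 1062961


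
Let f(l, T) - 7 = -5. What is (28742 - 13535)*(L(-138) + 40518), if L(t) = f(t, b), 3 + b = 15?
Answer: 616187640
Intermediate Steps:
b = 12 (b = -3 + 15 = 12)
f(l, T) = 2 (f(l, T) = 7 - 5 = 2)
L(t) = 2
(28742 - 13535)*(L(-138) + 40518) = (28742 - 13535)*(2 + 40518) = 15207*40520 = 616187640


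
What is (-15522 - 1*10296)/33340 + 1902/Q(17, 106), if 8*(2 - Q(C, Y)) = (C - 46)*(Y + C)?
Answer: 207397773/59728610 ≈ 3.4723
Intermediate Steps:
Q(C, Y) = 2 - (-46 + C)*(C + Y)/8 (Q(C, Y) = 2 - (C - 46)*(Y + C)/8 = 2 - (-46 + C)*(C + Y)/8)
(-15522 - 1*10296)/33340 + 1902/Q(17, 106) = (-15522 - 1*10296)/33340 + 1902/(2 - ⅛*17² + (23/4)*17 + (23/4)*106 - ⅛*17*106) = (-15522 - 10296)*(1/33340) + 1902/(2 - ⅛*289 + 391/4 + 1219/2 - 901/4) = -25818*1/33340 + 1902/(2 - 289/8 + 391/4 + 1219/2 - 901/4) = -12909/16670 + 1902/(3583/8) = -12909/16670 + 1902*(8/3583) = -12909/16670 + 15216/3583 = 207397773/59728610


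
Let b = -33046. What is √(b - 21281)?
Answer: I*√54327 ≈ 233.08*I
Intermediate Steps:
√(b - 21281) = √(-33046 - 21281) = √(-54327) = I*√54327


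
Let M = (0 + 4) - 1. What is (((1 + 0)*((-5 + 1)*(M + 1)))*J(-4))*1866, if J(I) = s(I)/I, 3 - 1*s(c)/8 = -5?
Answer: 477696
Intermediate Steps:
s(c) = 64 (s(c) = 24 - 8*(-5) = 24 + 40 = 64)
M = 3 (M = 4 - 1 = 3)
J(I) = 64/I
(((1 + 0)*((-5 + 1)*(M + 1)))*J(-4))*1866 = (((1 + 0)*((-5 + 1)*(3 + 1)))*(64/(-4)))*1866 = ((1*(-4*4))*(64*(-1/4)))*1866 = ((1*(-16))*(-16))*1866 = -16*(-16)*1866 = 256*1866 = 477696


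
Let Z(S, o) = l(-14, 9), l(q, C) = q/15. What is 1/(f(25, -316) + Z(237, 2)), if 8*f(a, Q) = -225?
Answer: -120/3487 ≈ -0.034414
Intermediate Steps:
f(a, Q) = -225/8 (f(a, Q) = (1/8)*(-225) = -225/8)
l(q, C) = q/15 (l(q, C) = q*(1/15) = q/15)
Z(S, o) = -14/15 (Z(S, o) = (1/15)*(-14) = -14/15)
1/(f(25, -316) + Z(237, 2)) = 1/(-225/8 - 14/15) = 1/(-3487/120) = -120/3487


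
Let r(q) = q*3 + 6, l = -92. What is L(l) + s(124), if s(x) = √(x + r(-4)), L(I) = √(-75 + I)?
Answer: √118 + I*√167 ≈ 10.863 + 12.923*I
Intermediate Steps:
r(q) = 6 + 3*q (r(q) = 3*q + 6 = 6 + 3*q)
s(x) = √(-6 + x) (s(x) = √(x + (6 + 3*(-4))) = √(x + (6 - 12)) = √(x - 6) = √(-6 + x))
L(l) + s(124) = √(-75 - 92) + √(-6 + 124) = √(-167) + √118 = I*√167 + √118 = √118 + I*√167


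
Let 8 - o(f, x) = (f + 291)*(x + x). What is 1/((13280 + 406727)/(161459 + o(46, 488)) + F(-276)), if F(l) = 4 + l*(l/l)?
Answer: -167445/45965047 ≈ -0.0036429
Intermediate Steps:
o(f, x) = 8 - 2*x*(291 + f) (o(f, x) = 8 - (f + 291)*(x + x) = 8 - (291 + f)*2*x = 8 - 2*x*(291 + f))
F(l) = 4 + l (F(l) = 4 + l*1 = 4 + l)
1/((13280 + 406727)/(161459 + o(46, 488)) + F(-276)) = 1/((13280 + 406727)/(161459 + (8 - 582*488 - 2*46*488)) + (4 - 276)) = 1/(420007/(161459 + (8 - 284016 - 44896)) - 272) = 1/(420007/(161459 - 328904) - 272) = 1/(420007/(-167445) - 272) = 1/(420007*(-1/167445) - 272) = 1/(-420007/167445 - 272) = 1/(-45965047/167445) = -167445/45965047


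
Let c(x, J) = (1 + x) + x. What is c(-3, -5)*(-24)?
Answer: 120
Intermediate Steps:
c(x, J) = 1 + 2*x
c(-3, -5)*(-24) = (1 + 2*(-3))*(-24) = (1 - 6)*(-24) = -5*(-24) = 120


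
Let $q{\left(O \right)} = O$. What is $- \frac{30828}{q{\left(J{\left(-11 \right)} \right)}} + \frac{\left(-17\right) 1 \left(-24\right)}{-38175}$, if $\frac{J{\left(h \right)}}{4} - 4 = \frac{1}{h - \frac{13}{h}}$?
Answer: $- \frac{10591787356}{5357225} \approx -1977.1$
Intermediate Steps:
$J{\left(h \right)} = 16 + \frac{4}{h - \frac{13}{h}}$
$- \frac{30828}{q{\left(J{\left(-11 \right)} \right)}} + \frac{\left(-17\right) 1 \left(-24\right)}{-38175} = - \frac{30828}{4 \frac{1}{-13 + \left(-11\right)^{2}} \left(-52 - 11 + 4 \left(-11\right)^{2}\right)} + \frac{\left(-17\right) 1 \left(-24\right)}{-38175} = - \frac{30828}{4 \frac{1}{-13 + 121} \left(-52 - 11 + 4 \cdot 121\right)} + \left(-17\right) \left(-24\right) \left(- \frac{1}{38175}\right) = - \frac{30828}{4 \cdot \frac{1}{108} \left(-52 - 11 + 484\right)} + 408 \left(- \frac{1}{38175}\right) = - \frac{30828}{4 \cdot \frac{1}{108} \cdot 421} - \frac{136}{12725} = - \frac{30828}{\frac{421}{27}} - \frac{136}{12725} = \left(-30828\right) \frac{27}{421} - \frac{136}{12725} = - \frac{832356}{421} - \frac{136}{12725} = - \frac{10591787356}{5357225}$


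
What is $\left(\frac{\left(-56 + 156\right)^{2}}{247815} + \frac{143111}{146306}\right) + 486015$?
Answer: $\frac{3524279195194663}{7251364278} \approx 4.8602 \cdot 10^{5}$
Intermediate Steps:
$\left(\frac{\left(-56 + 156\right)^{2}}{247815} + \frac{143111}{146306}\right) + 486015 = \left(100^{2} \cdot \frac{1}{247815} + 143111 \cdot \frac{1}{146306}\right) + 486015 = \left(10000 \cdot \frac{1}{247815} + \frac{143111}{146306}\right) + 486015 = \left(\frac{2000}{49563} + \frac{143111}{146306}\right) + 486015 = \frac{7385622493}{7251364278} + 486015 = \frac{3524279195194663}{7251364278}$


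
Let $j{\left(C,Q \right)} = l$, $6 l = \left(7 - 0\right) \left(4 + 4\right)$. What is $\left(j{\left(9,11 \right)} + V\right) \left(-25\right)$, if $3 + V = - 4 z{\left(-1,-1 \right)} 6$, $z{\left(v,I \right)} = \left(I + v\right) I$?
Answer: $\frac{3125}{3} \approx 1041.7$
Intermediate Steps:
$z{\left(v,I \right)} = I \left(I + v\right)$
$l = \frac{28}{3}$ ($l = \frac{\left(7 - 0\right) \left(4 + 4\right)}{6} = \frac{\left(7 + 0\right) 8}{6} = \frac{7 \cdot 8}{6} = \frac{1}{6} \cdot 56 = \frac{28}{3} \approx 9.3333$)
$j{\left(C,Q \right)} = \frac{28}{3}$
$V = -51$ ($V = -3 + - 4 \left(- (-1 - 1)\right) 6 = -3 + - 4 \left(\left(-1\right) \left(-2\right)\right) 6 = -3 + \left(-4\right) 2 \cdot 6 = -3 - 48 = -51$)
$\left(j{\left(9,11 \right)} + V\right) \left(-25\right) = \left(\frac{28}{3} - 51\right) \left(-25\right) = \left(- \frac{125}{3}\right) \left(-25\right) = \frac{3125}{3}$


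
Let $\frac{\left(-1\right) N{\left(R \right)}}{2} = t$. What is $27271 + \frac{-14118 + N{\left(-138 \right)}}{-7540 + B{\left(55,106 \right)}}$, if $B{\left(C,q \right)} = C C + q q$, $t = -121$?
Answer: $\frac{183274515}{6721} \approx 27269.0$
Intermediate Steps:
$N{\left(R \right)} = 242$ ($N{\left(R \right)} = \left(-2\right) \left(-121\right) = 242$)
$B{\left(C,q \right)} = C^{2} + q^{2}$
$27271 + \frac{-14118 + N{\left(-138 \right)}}{-7540 + B{\left(55,106 \right)}} = 27271 + \frac{-14118 + 242}{-7540 + \left(55^{2} + 106^{2}\right)} = 27271 - \frac{13876}{-7540 + \left(3025 + 11236\right)} = 27271 - \frac{13876}{-7540 + 14261} = 27271 - \frac{13876}{6721} = \frac{183274515}{6721}$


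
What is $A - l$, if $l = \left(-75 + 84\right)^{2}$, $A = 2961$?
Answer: $2880$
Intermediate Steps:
$l = 81$ ($l = 9^{2} = 81$)
$A - l = 2961 - 81 = 2880$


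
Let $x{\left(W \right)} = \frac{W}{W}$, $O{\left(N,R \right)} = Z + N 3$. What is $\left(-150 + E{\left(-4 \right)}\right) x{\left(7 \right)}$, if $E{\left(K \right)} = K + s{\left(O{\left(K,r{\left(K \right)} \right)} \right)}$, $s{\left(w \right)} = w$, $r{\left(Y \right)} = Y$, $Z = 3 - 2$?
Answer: $-165$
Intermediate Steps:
$Z = 1$ ($Z = 3 - 2 = 1$)
$O{\left(N,R \right)} = 1 + 3 N$ ($O{\left(N,R \right)} = 1 + N 3 = 1 + 3 N$)
$x{\left(W \right)} = 1$
$E{\left(K \right)} = 1 + 4 K$ ($E{\left(K \right)} = K + \left(1 + 3 K\right) = 1 + 4 K$)
$\left(-150 + E{\left(-4 \right)}\right) x{\left(7 \right)} = \left(-150 + \left(1 + 4 \left(-4\right)\right)\right) 1 = \left(-150 + \left(1 - 16\right)\right) 1 = \left(-150 - 15\right) 1 = \left(-165\right) 1 = -165$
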